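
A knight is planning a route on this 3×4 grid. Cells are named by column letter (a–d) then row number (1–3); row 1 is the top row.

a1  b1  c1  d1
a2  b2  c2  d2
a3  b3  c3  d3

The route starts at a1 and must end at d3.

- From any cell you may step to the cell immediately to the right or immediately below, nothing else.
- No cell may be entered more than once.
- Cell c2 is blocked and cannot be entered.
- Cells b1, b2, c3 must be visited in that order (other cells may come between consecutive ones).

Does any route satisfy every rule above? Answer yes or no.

One route that works: a1 → b1 → b2 → b3 → c3 → d3.

yes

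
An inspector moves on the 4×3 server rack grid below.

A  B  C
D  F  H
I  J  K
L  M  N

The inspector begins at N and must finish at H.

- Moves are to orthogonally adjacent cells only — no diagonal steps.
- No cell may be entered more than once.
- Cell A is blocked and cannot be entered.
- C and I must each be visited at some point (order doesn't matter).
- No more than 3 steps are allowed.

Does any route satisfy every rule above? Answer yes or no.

no

Even ignoring the no-revisit rule, getting from N to H, taking the cheapest ordering N → I → C → H needs at least 3 + 4 + 1 = 8 moves (Manhattan distance per leg), which exceeds the 3-move limit.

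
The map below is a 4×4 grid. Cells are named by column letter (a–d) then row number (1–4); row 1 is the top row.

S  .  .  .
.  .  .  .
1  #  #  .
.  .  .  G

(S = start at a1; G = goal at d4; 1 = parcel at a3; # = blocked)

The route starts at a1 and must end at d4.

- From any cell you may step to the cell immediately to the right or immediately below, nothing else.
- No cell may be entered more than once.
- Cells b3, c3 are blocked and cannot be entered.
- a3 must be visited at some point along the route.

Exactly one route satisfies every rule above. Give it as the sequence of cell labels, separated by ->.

a1 -> a2 -> a3 -> a4 -> b4 -> c4 -> d4

Moves only go right or down, so the column and row indices never decrease.
Route from a1: down 3 to a4, right 3 to d4 — 6 moves in all.
Check: all required cells visited.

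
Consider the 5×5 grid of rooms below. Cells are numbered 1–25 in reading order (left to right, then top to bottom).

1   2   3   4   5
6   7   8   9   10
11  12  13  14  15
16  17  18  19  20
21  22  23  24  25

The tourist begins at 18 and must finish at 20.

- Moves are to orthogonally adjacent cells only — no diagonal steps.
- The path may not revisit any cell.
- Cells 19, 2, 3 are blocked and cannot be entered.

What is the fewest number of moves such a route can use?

4

The Manhattan distance from 18 to 20 is |4−4| + |3−5| = 2, so at least 2 moves are needed.
That bound ignores the blocked cells. Measuring each leg by the fewest moves that actually steer around them (18→20: 4) raises the lower bound to 4.
A route of 4 moves exists: 18 → 13 → 14 → 15 → 20.
Since 4 matches that lower bound, it is optimal.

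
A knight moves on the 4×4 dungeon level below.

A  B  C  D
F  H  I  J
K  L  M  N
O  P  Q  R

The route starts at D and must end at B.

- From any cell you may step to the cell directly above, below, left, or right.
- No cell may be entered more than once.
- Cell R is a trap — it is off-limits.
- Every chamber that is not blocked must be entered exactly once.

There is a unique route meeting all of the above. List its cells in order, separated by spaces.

D C I J N M Q P O K L H F A B

Need to visit all 15 open cells exactly once, starting at D and ending at B.
Route from D: left 1 to C, down 1 to I, right 1 to J, down 1 to N, left 1 to M, down 1 to Q, left 2 to O, up 1 to K, right 1 to L, up 1 to H, left 1 to F, up 1 to A, right 1 to B — 14 moves in all.
Check: all 15 open cells covered.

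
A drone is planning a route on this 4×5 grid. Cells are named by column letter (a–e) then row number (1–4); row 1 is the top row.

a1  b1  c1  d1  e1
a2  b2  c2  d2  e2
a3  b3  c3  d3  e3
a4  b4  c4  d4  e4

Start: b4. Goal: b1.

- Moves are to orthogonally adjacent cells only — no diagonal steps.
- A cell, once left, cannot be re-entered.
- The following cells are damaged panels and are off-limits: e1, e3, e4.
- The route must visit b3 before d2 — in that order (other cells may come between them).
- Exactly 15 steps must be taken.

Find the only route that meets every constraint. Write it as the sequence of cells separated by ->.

b4 -> a4 -> a3 -> b3 -> c3 -> c4 -> d4 -> d3 -> d2 -> d1 -> c1 -> c2 -> b2 -> a2 -> a1 -> b1

The waypoints must appear in the order b3, d2, with no cell reused.
Route from b4: left 1 to a4, up 1 to a3, right 2 to c3, down 1 to c4, right 1 to d4, up 3 to d1, left 1 to c1, down 1 to c2, left 2 to a2, up 1 to a1, right 1 to b1 — 15 moves in all.
Check: order respected (b3 at step 3, d2 at step 8); 15 moves as required.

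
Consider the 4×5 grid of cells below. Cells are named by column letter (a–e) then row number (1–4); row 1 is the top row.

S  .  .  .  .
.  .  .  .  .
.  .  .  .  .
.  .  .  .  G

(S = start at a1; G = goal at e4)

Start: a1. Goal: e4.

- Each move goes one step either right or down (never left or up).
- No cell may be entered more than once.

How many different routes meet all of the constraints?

35

A right/down-only route from a1 to e4 makes exactly 3 down-moves and 4 right-moves in some order.
With no other constraints that would be C(7,3) = 35 routes.
That gives 35 routes.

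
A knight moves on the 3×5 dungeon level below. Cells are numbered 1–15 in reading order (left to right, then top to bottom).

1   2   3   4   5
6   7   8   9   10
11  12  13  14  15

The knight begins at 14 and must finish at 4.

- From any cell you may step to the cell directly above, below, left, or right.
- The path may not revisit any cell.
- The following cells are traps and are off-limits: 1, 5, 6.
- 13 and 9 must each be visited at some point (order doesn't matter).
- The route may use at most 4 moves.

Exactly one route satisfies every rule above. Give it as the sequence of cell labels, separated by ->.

Any route must reach 13 and 9 and still end at 4 within 4 moves, so the order of the required stops is forced.
Route from 14: left to 13, up to 8, right to 9, up to 4 — 4 moves in all.
Check: all required cells visited; 4 ≤ 4 moves.

14 -> 13 -> 8 -> 9 -> 4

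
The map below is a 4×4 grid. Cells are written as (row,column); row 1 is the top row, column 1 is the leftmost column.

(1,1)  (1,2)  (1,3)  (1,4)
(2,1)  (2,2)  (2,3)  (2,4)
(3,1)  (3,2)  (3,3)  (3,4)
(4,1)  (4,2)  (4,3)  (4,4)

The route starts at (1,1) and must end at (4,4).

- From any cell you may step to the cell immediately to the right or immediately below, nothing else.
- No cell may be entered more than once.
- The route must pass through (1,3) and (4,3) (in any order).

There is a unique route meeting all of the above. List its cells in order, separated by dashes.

(1,1) - (1,2) - (1,3) - (2,3) - (3,3) - (4,3) - (4,4)

Moves only go right or down, so the column and row indices never decrease.
Route from (1,1): right 2 to (1,3), down 3 to (4,3), right 1 to (4,4) — 6 moves in all.
Check: all required cells visited.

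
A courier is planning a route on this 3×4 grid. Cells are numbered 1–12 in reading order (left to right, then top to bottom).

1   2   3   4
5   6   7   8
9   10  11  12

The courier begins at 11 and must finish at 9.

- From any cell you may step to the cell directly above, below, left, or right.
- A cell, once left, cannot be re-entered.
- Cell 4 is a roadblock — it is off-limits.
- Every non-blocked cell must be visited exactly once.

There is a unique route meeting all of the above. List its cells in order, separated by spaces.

11 12 8 7 3 2 1 5 6 10 9

Need to visit all 11 open cells exactly once, starting at 11 and ending at 9.
Cell 12 has only two open neighbours (8 and 11), so the path must pass straight through it: one of those is the cell it's entered from and the other is where it exits.
Route from 11: right 1 to 12, up 1 to 8, left 1 to 7, up 1 to 3, left 2 to 1, down 1 to 5, right 1 to 6, down 1 to 10, left 1 to 9 — 10 moves in all.
Check: all 11 open cells covered.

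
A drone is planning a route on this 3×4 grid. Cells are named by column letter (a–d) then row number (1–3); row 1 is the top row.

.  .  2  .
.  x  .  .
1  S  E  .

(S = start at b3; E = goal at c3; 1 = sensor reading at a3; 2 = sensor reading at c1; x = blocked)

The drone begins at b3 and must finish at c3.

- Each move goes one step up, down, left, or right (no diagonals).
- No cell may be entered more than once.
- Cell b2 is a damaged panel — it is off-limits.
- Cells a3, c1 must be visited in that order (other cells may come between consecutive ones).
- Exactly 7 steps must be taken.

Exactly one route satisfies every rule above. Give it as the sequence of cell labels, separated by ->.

b3 -> a3 -> a2 -> a1 -> b1 -> c1 -> c2 -> c3

The waypoints must appear in the order a3, c1, with no cell reused.
Route from b3: left 1 to a3, up 2 to a1, right 2 to c1, down 2 to c3 — 7 moves in all.
Check: order respected (1 at step 1, 2 at step 5); 7 moves as required.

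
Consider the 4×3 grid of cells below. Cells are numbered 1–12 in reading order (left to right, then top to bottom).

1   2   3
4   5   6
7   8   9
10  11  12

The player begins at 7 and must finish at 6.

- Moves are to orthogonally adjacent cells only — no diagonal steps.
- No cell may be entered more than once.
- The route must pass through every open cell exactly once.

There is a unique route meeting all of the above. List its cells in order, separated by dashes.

7 - 10 - 11 - 12 - 9 - 8 - 5 - 4 - 1 - 2 - 3 - 6

Need to visit all 12 open cells exactly once, starting at 7 and ending at 6.
Route from 7: down to 10, 2× right (reaching 12), up to 9, left to 8, up to 5, left to 4, up to 1, 2× right (reaching 3), down to 6 — 11 moves in all.
Check: all 12 open cells covered.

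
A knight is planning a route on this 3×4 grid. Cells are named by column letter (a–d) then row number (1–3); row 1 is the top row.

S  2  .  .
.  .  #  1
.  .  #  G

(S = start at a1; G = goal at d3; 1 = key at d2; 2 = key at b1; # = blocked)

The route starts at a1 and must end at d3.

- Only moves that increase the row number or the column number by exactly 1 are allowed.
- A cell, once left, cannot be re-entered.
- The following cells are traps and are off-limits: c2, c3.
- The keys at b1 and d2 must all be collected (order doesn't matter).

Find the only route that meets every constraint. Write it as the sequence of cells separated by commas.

Moves only go right or down, so the column and row indices never decrease.
Route from a1: right 3 to d1, down 2 to d3 — 5 moves in all.
Check: all required cells visited.

a1, b1, c1, d1, d2, d3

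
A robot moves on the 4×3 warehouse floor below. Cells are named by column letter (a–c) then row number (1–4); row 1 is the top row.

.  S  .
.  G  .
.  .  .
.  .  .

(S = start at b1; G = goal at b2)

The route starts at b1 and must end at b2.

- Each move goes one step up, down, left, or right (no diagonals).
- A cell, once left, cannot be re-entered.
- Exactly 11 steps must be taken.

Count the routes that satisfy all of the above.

Need simple routes of exactly 11 moves from b1 to b2 (Manhattan distance 1, so 5 moves are spent on a detour and 5 undoing it).
No route satisfies every constraint, so the count is 0.

0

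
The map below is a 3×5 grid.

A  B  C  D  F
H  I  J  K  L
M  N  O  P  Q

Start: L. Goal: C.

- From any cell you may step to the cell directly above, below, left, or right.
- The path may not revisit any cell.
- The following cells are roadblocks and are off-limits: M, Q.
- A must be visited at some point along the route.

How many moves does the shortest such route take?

Any route passes through A somewhere between L and C. Summing Manhattan distances along the two legs (L → A → C) gives a lower bound of 5 + 2 = 7 moves.
A route of 7 moves achieves this: L → K → J → I → H → A → B → C.
Since 7 matches the lower bound, it is optimal.

7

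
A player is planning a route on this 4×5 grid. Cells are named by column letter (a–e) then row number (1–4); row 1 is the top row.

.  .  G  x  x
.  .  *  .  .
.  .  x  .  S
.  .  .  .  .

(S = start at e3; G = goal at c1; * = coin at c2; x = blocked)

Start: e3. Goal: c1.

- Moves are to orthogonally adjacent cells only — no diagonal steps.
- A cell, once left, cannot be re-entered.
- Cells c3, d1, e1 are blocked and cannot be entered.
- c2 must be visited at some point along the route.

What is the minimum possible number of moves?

Any route passes through c2 somewhere between e3 and c1. Summing Manhattan distances along the two legs (e3 → c2 → c1) gives a lower bound of 3 + 1 = 4 moves.
A route of 4 moves achieves this: e3 → e2 → d2 → c2 → c1.
Since 4 matches the lower bound, it is optimal.

4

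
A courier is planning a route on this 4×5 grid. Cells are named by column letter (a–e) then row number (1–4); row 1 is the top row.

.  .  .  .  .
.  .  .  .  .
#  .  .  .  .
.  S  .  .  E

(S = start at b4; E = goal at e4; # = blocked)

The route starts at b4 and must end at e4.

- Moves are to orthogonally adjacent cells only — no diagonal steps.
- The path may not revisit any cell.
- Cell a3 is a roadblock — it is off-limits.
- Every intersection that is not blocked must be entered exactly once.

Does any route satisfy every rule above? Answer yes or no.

no

Cell a4 has only one open neighbour but is neither the start nor the goal, so a Hamiltonian route would have to both enter and leave it through the same neighbour — impossible without revisiting.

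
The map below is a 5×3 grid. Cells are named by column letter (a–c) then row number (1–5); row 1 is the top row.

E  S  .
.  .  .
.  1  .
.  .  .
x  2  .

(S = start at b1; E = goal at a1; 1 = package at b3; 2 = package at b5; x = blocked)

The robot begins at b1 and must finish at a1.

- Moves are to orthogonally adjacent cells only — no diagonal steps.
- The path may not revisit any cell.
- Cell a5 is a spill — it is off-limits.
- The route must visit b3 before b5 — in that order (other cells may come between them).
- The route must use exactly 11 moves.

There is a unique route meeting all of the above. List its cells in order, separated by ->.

b1 -> b2 -> b3 -> c3 -> c4 -> c5 -> b5 -> b4 -> a4 -> a3 -> a2 -> a1

The waypoints must appear in the order b3, b5, with no cell reused.
Route from b1: down 2 to b3, right 1 to c3, down 2 to c5, left 1 to b5, up 1 to b4, left 1 to a4, up 3 to a1 — 11 moves in all.
Check: order respected (1 at step 2, 2 at step 6); 11 moves as required.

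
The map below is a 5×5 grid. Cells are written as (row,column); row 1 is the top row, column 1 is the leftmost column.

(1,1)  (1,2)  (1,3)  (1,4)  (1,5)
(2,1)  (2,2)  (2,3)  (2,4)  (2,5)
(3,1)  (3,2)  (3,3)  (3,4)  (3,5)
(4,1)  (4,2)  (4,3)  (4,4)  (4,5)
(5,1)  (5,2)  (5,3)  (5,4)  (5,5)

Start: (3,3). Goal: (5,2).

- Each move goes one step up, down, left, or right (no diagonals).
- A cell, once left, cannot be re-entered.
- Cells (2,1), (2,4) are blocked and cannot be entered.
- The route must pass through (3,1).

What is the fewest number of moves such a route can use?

5

Any route passes through (3,1) somewhere between (3,3) and (5,2). Summing Manhattan distances along the two legs ((3,3) → (3,1) → (5,2)) gives a lower bound of 2 + 3 = 5 moves.
A route of 5 moves achieves this: (3,3) → (3,2) → (3,1) → (4,1) → (5,1) → (5,2).
Since 5 matches the lower bound, it is optimal.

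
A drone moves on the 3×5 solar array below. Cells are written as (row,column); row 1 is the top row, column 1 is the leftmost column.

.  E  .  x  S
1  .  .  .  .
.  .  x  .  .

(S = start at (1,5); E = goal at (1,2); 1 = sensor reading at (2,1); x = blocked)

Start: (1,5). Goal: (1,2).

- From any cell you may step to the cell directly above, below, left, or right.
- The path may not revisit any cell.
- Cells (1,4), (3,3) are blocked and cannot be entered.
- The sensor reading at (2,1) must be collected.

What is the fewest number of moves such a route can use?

7

Any route passes through (2,1) somewhere between (1,5) and (1,2). Summing Manhattan distances along the two legs ((1,5) → (2,1) → (1,2)) gives a lower bound of 5 + 2 = 7 moves.
A route of 7 moves achieves this: (1,5) → (2,5) → (2,4) → (2,3) → (2,2) → (2,1) → (1,1) → (1,2).
Since 7 matches the lower bound, it is optimal.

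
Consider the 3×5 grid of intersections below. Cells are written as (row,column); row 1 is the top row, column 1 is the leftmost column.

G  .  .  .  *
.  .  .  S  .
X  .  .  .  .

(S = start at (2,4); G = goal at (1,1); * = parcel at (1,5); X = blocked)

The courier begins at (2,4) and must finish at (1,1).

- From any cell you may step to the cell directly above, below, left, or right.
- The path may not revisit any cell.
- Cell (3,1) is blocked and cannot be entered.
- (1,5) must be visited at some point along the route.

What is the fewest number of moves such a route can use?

Any route passes through (1,5) somewhere between (2,4) and (1,1). Summing Manhattan distances along the two legs ((2,4) → (1,5) → (1,1)) gives a lower bound of 2 + 4 = 6 moves.
A route of 6 moves achieves this: (2,4) → (2,5) → (1,5) → (1,4) → (1,3) → (1,2) → (1,1).
Since 6 matches the lower bound, it is optimal.

6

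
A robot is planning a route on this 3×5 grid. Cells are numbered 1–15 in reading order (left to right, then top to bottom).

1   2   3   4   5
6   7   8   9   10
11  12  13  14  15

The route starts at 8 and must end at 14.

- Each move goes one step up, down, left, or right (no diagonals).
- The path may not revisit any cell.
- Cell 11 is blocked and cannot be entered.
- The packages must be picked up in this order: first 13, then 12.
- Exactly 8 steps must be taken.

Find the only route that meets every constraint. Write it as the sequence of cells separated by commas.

The waypoints must appear in the order 13, 12, with no cell reused.
Route from 8: down to 13, left to 12, 2× up (reaching 2), 2× right (reaching 4), 2× down (reaching 14) — 8 moves in all.
Check: order respected (13 at step 1, 12 at step 2); 8 moves as required.

8, 13, 12, 7, 2, 3, 4, 9, 14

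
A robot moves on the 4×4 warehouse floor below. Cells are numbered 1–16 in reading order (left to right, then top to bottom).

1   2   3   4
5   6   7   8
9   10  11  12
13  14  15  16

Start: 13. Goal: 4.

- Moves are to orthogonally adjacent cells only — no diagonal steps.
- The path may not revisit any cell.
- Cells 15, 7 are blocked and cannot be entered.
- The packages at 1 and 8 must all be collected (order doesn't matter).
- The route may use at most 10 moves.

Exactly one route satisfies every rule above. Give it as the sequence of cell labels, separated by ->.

The 10-move cap with required stops at 1, 8 leaves no slack for detours.
Route from 13: 3× up (reaching 1), right to 2, 2× down (reaching 10), 2× right (reaching 12), 2× up (reaching 4) — 10 moves in all.
Check: all required cells visited; 10 ≤ 10 moves.

13 -> 9 -> 5 -> 1 -> 2 -> 6 -> 10 -> 11 -> 12 -> 8 -> 4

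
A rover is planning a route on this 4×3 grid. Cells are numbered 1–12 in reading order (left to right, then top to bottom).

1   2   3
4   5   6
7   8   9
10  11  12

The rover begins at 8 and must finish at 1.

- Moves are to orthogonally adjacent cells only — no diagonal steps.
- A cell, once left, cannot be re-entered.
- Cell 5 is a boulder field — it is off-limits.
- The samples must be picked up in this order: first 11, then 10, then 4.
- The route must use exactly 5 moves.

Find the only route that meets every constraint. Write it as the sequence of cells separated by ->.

8 -> 11 -> 10 -> 7 -> 4 -> 1

The waypoints must appear in the order 11, 10, 4, with no cell reused.
Route from 8: down 1 to 11, left 1 to 10, up 3 to 1 — 5 moves in all.
Check: order respected (11 at step 1, 10 at step 2, 4 at step 4); 5 moves as required.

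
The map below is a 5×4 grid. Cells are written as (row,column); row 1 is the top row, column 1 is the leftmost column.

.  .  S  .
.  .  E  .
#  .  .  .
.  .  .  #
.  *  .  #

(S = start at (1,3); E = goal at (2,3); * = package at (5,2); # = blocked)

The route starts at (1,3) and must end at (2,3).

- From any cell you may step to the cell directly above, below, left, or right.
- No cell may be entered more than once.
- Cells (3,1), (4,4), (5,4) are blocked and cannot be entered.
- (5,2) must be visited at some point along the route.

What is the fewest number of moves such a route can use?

Any route passes through (5,2) somewhere between (1,3) and (2,3). Summing Manhattan distances along the two legs ((1,3) → (5,2) → (2,3)) gives a lower bound of 5 + 4 = 9 moves.
A route of 9 moves achieves this: (1,3) → (1,2) → (2,2) → (3,2) → (4,2) → (5,2) → (5,3) → (4,3) → (3,3) → (2,3).
Since 9 matches the lower bound, it is optimal.

9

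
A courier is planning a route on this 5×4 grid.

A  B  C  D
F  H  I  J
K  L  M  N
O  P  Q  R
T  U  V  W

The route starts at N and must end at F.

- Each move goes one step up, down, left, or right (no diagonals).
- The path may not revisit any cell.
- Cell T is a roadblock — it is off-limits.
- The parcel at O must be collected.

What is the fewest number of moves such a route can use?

6

Any route passes through O somewhere between N and F. Summing Manhattan distances along the two legs (N → O → F) gives a lower bound of 4 + 2 = 6 moves.
A route of 6 moves achieves this: N → R → Q → P → O → K → F.
Since 6 matches the lower bound, it is optimal.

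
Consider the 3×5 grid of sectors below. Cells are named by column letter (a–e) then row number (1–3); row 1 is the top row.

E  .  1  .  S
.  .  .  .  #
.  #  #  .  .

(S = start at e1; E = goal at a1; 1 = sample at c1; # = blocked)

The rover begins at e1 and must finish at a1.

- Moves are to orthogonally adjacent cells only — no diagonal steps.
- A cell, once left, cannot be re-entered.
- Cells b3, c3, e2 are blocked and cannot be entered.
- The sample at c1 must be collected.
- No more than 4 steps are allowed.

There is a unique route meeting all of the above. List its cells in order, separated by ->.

e1 -> d1 -> c1 -> b1 -> a1

The budget equals the shortest possible length, so every move has to be on a shortest route through the required cells.
Route from e1: 4× left (reaching a1) — 4 moves in all.
Check: all required cells visited; 4 ≤ 4 moves.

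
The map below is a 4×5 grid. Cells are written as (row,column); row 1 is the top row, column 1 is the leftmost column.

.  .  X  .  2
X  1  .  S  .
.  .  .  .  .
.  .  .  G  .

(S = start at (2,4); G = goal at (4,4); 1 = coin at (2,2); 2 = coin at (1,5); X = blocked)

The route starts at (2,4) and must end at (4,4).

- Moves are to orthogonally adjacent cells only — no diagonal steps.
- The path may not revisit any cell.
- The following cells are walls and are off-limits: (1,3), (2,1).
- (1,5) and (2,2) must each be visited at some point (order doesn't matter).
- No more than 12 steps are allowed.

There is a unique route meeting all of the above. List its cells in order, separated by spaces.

(2,4) (1,4) (1,5) (2,5) (3,5) (3,4) (3,3) (2,3) (2,2) (3,2) (4,2) (4,3) (4,4)

The budget equals the shortest possible length, so every move has to be on a shortest route through the required cells.
Route from (2,4): up 1 to (1,4), right 1 to (1,5), down 2 to (3,5), left 2 to (3,3), up 1 to (2,3), left 1 to (2,2), down 2 to (4,2), right 2 to (4,4) — 12 moves in all.
Check: all required cells visited; 12 ≤ 12 moves.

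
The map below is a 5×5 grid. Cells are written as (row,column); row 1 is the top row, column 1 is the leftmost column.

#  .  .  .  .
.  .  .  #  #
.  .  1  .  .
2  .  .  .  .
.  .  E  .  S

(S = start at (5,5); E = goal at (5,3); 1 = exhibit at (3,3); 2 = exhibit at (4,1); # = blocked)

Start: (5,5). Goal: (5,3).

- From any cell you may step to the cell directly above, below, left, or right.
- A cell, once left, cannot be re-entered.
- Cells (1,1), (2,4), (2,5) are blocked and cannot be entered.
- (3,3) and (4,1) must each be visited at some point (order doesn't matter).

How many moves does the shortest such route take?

Any route passes through (3,3) and (4,1) in some order between (5,5) and (5,3). Summing Manhattan distances along each leg and taking the cheapest ordering ((5,5) → (3,3) → (4,1) → (5,3)) gives a lower bound of 4 + 3 + 3 = 10 moves.
A route of 10 moves achieves this: (5,5) → (4,5) → (3,5) → (3,4) → (3,3) → (4,3) → (4,2) → (4,1) → (5,1) → (5,2) → (5,3).
Since 10 matches the lower bound, it is optimal.

10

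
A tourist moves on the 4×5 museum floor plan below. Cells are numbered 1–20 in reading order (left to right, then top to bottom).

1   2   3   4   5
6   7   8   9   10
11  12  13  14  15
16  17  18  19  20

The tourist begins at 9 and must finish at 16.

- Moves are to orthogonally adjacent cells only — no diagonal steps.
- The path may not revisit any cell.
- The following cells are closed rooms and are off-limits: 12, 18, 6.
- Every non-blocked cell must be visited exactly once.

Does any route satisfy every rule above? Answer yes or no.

Cell 1 has only one open neighbour but is neither the start nor the goal, so a Hamiltonian route would have to both enter and leave it through the same neighbour — impossible without revisiting.

no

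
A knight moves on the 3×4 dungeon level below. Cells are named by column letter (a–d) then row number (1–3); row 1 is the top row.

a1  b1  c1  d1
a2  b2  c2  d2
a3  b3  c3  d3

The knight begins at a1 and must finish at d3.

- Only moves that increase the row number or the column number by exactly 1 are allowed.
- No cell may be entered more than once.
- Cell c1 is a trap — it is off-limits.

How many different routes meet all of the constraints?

7

A right/down-only route from a1 to d3 makes exactly 2 down-moves and 3 right-moves in some order.
With no other constraints that would be C(5,2) = 10 routes.
Subtract routes through each blocked cell (inclusion–exclusion for overlaps): − through c1: 3 → 7.
That gives 7 routes.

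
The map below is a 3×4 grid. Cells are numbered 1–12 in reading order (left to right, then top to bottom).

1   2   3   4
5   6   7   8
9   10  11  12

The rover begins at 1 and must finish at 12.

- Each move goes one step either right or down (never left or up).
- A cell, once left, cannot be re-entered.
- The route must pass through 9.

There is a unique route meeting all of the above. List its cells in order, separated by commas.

1, 5, 9, 10, 11, 12

Moves only go right or down, so the column and row indices never decrease.
Route from 1: 2× down (reaching 9), 3× right (reaching 12) — 5 moves in all.
Check: all required cells visited.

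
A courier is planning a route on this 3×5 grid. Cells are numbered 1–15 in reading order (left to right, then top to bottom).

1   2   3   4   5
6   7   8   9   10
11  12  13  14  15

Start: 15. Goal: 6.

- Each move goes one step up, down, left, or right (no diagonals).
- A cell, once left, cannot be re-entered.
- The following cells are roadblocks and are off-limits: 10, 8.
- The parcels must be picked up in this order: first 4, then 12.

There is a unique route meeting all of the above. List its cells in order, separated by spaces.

The waypoints must appear in the order 4, 12, with no cell reused.
Route from 15: left 1 to 14, up 2 to 4, left 2 to 2, down 2 to 12, left 1 to 11, up 1 to 6 — 9 moves in all.
Check: order respected (4 at step 3, 12 at step 7).

15 14 9 4 3 2 7 12 11 6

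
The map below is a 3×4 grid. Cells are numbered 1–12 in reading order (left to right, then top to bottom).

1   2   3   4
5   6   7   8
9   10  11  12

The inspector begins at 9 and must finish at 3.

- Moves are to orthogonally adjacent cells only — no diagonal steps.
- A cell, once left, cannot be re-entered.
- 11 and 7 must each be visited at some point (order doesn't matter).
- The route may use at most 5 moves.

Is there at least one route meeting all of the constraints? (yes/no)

yes

One route that works: 9 → 10 → 11 → 7 → 3.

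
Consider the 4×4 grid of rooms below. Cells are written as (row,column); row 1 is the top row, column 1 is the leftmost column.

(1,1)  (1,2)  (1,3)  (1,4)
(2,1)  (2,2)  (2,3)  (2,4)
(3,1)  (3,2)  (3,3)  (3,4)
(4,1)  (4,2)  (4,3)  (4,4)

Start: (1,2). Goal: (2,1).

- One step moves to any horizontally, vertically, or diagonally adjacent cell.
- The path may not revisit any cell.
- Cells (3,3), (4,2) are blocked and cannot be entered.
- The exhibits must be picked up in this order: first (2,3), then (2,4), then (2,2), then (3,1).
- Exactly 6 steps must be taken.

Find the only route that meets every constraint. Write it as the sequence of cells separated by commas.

The waypoints must appear in the order (2,3), (2,4), (2,2), (3,1), with no cell reused.
Route from (1,2): down-right 1 to (2,3), right 1 to (2,4), up-left 1 to (1,3), down-left 2 to (3,1), up 1 to (2,1) — 6 moves in all.
Check: order respected ((2,3) at step 1, (2,4) at step 2, (2,2) at step 4, (3,1) at step 5); 6 moves as required.

(1,2), (2,3), (2,4), (1,3), (2,2), (3,1), (2,1)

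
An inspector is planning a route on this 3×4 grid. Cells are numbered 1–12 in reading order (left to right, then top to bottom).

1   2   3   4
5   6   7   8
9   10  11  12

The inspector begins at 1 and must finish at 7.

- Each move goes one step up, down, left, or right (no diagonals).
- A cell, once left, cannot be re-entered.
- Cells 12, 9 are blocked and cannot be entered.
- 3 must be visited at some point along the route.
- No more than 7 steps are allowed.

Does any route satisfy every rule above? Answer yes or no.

yes

One route that works: 1 → 2 → 3 → 7.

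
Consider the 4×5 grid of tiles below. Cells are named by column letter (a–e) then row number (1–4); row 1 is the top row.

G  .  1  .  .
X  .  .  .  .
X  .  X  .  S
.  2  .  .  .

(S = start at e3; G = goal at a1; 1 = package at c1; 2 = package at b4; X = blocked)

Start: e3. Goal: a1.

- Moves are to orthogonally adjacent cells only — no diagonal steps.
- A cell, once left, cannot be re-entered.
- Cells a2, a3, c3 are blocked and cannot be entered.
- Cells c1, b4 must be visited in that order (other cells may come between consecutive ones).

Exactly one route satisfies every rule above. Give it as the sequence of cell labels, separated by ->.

e3 -> e2 -> e1 -> d1 -> c1 -> c2 -> d2 -> d3 -> d4 -> c4 -> b4 -> b3 -> b2 -> b1 -> a1

The waypoints must appear in the order c1, b4, with no cell reused.
Route from e3: 2× up (reaching e1), 2× left (reaching c1), down to c2, right to d2, 2× down (reaching d4), 2× left (reaching b4), 3× up (reaching b1), left to a1 — 14 moves in all.
Check: order respected (1 at step 4, 2 at step 10).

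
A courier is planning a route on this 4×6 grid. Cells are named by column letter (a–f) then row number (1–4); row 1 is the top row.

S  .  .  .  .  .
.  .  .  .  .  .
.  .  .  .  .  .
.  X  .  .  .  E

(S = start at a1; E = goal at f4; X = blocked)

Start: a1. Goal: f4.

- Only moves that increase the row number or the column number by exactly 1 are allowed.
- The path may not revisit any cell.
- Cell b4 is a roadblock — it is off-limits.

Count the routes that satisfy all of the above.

52

A right/down-only route from a1 to f4 makes exactly 3 down-moves and 5 right-moves in some order.
With no other constraints that would be C(8,3) = 56 routes.
Subtract routes through each blocked cell (inclusion–exclusion for overlaps): − through b4: 4 → 52.
That gives 52 routes.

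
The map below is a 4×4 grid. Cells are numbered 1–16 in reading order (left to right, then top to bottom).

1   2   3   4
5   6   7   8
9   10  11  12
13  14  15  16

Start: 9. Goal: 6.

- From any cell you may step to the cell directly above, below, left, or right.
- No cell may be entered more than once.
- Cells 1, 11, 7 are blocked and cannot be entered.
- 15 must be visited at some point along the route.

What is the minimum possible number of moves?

10

Any route passes through 15 somewhere between 9 and 6. Summing Manhattan distances along the two legs (9 → 15 → 6) gives a lower bound of 3 + 3 = 6 moves.
The shortest route satisfying every rule uses 10 moves: 9 → 13 → 14 → 15 → 16 → 12 → 8 → 4 → 3 → 2 → 6.
The no-revisit rule (legs can't share cells) pushes the minimum above the 6-move bound; an exhaustive check rules out every length from 6 to 9 (on a 4-connected grid the length of any start-to-goal walk has the same parity as the Manhattan bound, so only lengths 6, 8, 10, … need checking), leaving 10 as the minimum.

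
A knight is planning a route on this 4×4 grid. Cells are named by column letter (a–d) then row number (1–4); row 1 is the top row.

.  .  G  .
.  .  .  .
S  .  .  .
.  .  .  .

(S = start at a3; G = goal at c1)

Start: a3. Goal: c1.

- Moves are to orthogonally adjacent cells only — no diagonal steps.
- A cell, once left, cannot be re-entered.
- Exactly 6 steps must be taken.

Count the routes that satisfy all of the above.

14

Need simple routes of exactly 6 moves from a3 to c1 (Manhattan distance 4, so 1 moves are spent on a detour and 1 undoing it).
Branch systematically from the start, pruning whenever the remaining move budget drops below the Manhattan distance to c1 or differs from it in parity. Grouping the completions by first move — via a2: 3; via a4: 4; via b3: 7 — and summing: 3 + 4 + 7 = 14.
That gives 14 routes.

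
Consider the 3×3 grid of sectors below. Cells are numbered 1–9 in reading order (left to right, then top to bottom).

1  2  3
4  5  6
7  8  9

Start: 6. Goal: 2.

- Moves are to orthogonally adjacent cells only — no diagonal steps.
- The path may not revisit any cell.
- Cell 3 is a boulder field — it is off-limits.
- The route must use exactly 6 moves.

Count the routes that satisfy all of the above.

4

Need simple routes of exactly 6 moves from 6 to 2 (Manhattan distance 2, so 2 moves are spent on a detour and 2 undoing it).
Enumerating: 6 9 8 5 4 1 2 | 6 9 8 7 4 1 2 | 6 9 8 7 4 5 2 | 6 5 8 7 4 1 2.
That gives 4 routes.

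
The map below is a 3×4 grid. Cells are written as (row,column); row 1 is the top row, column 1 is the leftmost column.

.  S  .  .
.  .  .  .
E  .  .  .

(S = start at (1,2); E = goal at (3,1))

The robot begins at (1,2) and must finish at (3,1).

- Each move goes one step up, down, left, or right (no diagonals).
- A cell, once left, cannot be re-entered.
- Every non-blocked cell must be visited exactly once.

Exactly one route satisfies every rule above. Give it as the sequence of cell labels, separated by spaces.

Need to visit all 12 open cells exactly once, starting at (1,2) and ending at (3,1).
Cell (1,1) has only two open neighbours ((2,1) and (1,2)), so the path must pass straight through it: one of those is the cell it's entered from and the other is where it exits.
Route from (1,2): left 1 to (1,1), down 1 to (2,1), right 2 to (2,3), up 1 to (1,3), right 1 to (1,4), down 2 to (3,4), left 3 to (3,1) — 11 moves in all.
Check: all 12 open cells covered.

(1,2) (1,1) (2,1) (2,2) (2,3) (1,3) (1,4) (2,4) (3,4) (3,3) (3,2) (3,1)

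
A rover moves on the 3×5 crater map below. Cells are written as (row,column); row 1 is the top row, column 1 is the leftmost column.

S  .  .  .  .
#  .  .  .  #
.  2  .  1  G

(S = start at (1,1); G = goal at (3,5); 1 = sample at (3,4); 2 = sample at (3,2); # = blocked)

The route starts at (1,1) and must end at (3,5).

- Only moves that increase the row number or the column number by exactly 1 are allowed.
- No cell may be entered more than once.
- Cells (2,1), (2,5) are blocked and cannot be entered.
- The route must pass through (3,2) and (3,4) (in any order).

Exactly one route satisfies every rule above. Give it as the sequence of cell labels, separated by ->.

Moves only go right or down, so the column and row indices never decrease.
Route from (1,1): right to (1,2), 2× down (reaching (3,2)), 3× right (reaching (3,5)) — 6 moves in all.
Check: all required cells visited.

(1,1) -> (1,2) -> (2,2) -> (3,2) -> (3,3) -> (3,4) -> (3,5)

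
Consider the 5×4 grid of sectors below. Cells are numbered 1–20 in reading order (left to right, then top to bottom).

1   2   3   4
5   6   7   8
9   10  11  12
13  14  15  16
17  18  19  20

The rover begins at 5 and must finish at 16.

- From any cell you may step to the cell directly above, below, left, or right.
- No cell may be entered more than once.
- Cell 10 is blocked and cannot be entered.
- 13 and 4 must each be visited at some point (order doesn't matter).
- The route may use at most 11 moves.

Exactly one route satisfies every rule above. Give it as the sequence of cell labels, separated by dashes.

5 - 9 - 13 - 14 - 15 - 11 - 7 - 3 - 4 - 8 - 12 - 16

Any route must reach 13 and 4 and still end at 16 within 11 moves, so the order of the required stops is forced.
Route from 5: down 2 to 13, right 2 to 15, up 3 to 3, right 1 to 4, down 3 to 16 — 11 moves in all.
Check: all required cells visited; 11 ≤ 11 moves.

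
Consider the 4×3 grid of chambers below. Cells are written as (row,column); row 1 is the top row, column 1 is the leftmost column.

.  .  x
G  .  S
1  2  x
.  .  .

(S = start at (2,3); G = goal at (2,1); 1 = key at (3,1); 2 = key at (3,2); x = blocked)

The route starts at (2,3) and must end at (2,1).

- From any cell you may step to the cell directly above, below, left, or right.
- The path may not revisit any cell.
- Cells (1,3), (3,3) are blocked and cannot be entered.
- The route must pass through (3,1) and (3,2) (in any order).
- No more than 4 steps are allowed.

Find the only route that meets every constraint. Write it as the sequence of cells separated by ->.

Any route must reach (3,1) and (3,2) and still end at (2,1) within 4 moves, so the order of the required stops is forced.
Route from (2,3): left to (2,2), down to (3,2), left to (3,1), up to (2,1) — 4 moves in all.
Check: all required cells visited; 4 ≤ 4 moves.

(2,3) -> (2,2) -> (3,2) -> (3,1) -> (2,1)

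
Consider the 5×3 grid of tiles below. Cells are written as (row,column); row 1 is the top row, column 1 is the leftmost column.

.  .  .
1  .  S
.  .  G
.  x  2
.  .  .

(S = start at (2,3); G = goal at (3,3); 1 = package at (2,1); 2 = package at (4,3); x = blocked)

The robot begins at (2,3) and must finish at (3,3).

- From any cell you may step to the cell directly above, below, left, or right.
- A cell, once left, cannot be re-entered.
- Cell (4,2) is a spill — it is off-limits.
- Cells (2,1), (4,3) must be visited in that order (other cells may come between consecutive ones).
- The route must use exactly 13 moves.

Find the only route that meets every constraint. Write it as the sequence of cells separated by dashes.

The waypoints must appear in the order (2,1), (4,3), with no cell reused.
Route from (2,3): up to (1,3), 2× left (reaching (1,1)), down to (2,1), right to (2,2), down to (3,2), left to (3,1), 2× down (reaching (5,1)), 2× right (reaching (5,3)), 2× up (reaching (3,3)) — 13 moves in all.
Check: order respected (1 at step 4, 2 at step 12); 13 moves as required.

(2,3) - (1,3) - (1,2) - (1,1) - (2,1) - (2,2) - (3,2) - (3,1) - (4,1) - (5,1) - (5,2) - (5,3) - (4,3) - (3,3)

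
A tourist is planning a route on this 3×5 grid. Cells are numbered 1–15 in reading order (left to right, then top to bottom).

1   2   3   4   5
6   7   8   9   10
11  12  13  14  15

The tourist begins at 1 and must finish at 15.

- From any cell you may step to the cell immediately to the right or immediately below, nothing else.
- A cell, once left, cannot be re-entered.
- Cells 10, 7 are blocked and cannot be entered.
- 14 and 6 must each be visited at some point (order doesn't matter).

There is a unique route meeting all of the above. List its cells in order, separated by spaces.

Moves only go right or down, so the column and row indices never decrease.
Route from 1: down 2 to 11, right 4 to 15 — 6 moves in all.
Check: all required cells visited.

1 6 11 12 13 14 15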